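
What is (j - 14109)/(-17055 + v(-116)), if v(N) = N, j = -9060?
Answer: 23169/17171 ≈ 1.3493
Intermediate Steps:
(j - 14109)/(-17055 + v(-116)) = (-9060 - 14109)/(-17055 - 116) = -23169/(-17171) = -23169*(-1/17171) = 23169/17171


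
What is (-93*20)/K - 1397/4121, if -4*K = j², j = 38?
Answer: 7160743/1487681 ≈ 4.8134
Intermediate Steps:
K = -361 (K = -¼*38² = -¼*1444 = -361)
(-93*20)/K - 1397/4121 = -93*20/(-361) - 1397/4121 = -1860*(-1/361) - 1397*1/4121 = 1860/361 - 1397/4121 = 7160743/1487681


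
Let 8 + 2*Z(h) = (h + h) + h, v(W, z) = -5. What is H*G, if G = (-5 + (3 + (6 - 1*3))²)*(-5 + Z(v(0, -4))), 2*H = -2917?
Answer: 2984091/4 ≈ 7.4602e+5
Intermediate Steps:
H = -2917/2 (H = (½)*(-2917) = -2917/2 ≈ -1458.5)
Z(h) = -4 + 3*h/2 (Z(h) = -4 + ((h + h) + h)/2 = -4 + (2*h + h)/2 = -4 + (3*h)/2 = -4 + 3*h/2)
G = -1023/2 (G = (-5 + (3 + (6 - 1*3))²)*(-5 + (-4 + (3/2)*(-5))) = (-5 + (3 + (6 - 3))²)*(-5 + (-4 - 15/2)) = (-5 + (3 + 3)²)*(-5 - 23/2) = (-5 + 6²)*(-33/2) = (-5 + 36)*(-33/2) = 31*(-33/2) = -1023/2 ≈ -511.50)
H*G = -2917/2*(-1023/2) = 2984091/4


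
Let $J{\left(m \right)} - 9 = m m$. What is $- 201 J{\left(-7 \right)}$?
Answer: $-11658$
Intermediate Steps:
$J{\left(m \right)} = 9 + m^{2}$ ($J{\left(m \right)} = 9 + m m = 9 + m^{2}$)
$- 201 J{\left(-7 \right)} = - 201 \left(9 + \left(-7\right)^{2}\right) = - 201 \left(9 + 49\right) = \left(-201\right) 58 = -11658$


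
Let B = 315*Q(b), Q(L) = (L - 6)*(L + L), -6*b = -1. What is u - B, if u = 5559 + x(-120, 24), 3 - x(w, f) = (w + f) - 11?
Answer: 12563/2 ≈ 6281.5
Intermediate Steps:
b = ⅙ (b = -⅙*(-1) = ⅙ ≈ 0.16667)
x(w, f) = 14 - f - w (x(w, f) = 3 - ((w + f) - 11) = 3 - ((f + w) - 11) = 3 - (-11 + f + w) = 3 + (11 - f - w) = 14 - f - w)
Q(L) = 2*L*(-6 + L) (Q(L) = (-6 + L)*(2*L) = 2*L*(-6 + L))
u = 5669 (u = 5559 + (14 - 1*24 - 1*(-120)) = 5559 + (14 - 24 + 120) = 5559 + 110 = 5669)
B = -1225/2 (B = 315*(2*(⅙)*(-6 + ⅙)) = 315*(2*(⅙)*(-35/6)) = 315*(-35/18) = -1225/2 ≈ -612.50)
u - B = 5669 - 1*(-1225/2) = 5669 + 1225/2 = 12563/2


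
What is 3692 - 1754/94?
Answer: 172647/47 ≈ 3673.3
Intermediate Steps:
3692 - 1754/94 = 3692 - 1754*1/94 = 3692 - 877/47 = 172647/47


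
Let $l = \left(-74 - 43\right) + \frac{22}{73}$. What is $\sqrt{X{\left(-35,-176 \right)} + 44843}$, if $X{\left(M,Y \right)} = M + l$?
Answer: $\frac{\sqrt{238159945}}{73} \approx 211.4$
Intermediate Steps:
$l = - \frac{8519}{73}$ ($l = -117 + 22 \cdot \frac{1}{73} = -117 + \frac{22}{73} = - \frac{8519}{73} \approx -116.7$)
$X{\left(M,Y \right)} = - \frac{8519}{73} + M$ ($X{\left(M,Y \right)} = M - \frac{8519}{73} = - \frac{8519}{73} + M$)
$\sqrt{X{\left(-35,-176 \right)} + 44843} = \sqrt{\left(- \frac{8519}{73} - 35\right) + 44843} = \sqrt{- \frac{11074}{73} + 44843} = \sqrt{\frac{3262465}{73}} = \frac{\sqrt{238159945}}{73}$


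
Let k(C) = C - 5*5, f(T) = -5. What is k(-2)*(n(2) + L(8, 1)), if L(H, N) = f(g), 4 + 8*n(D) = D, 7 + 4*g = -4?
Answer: 567/4 ≈ 141.75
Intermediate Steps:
g = -11/4 (g = -7/4 + (¼)*(-4) = -7/4 - 1 = -11/4 ≈ -2.7500)
n(D) = -½ + D/8
L(H, N) = -5
k(C) = -25 + C (k(C) = C - 25 = -25 + C)
k(-2)*(n(2) + L(8, 1)) = (-25 - 2)*((-½ + (⅛)*2) - 5) = -27*((-½ + ¼) - 5) = -27*(-¼ - 5) = -27*(-21/4) = 567/4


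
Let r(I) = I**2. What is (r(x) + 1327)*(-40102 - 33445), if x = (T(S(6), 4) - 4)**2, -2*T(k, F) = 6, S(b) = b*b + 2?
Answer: -274183216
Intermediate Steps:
S(b) = 2 + b**2 (S(b) = b**2 + 2 = 2 + b**2)
T(k, F) = -3 (T(k, F) = -1/2*6 = -3)
x = 49 (x = (-3 - 4)**2 = (-7)**2 = 49)
(r(x) + 1327)*(-40102 - 33445) = (49**2 + 1327)*(-40102 - 33445) = (2401 + 1327)*(-73547) = 3728*(-73547) = -274183216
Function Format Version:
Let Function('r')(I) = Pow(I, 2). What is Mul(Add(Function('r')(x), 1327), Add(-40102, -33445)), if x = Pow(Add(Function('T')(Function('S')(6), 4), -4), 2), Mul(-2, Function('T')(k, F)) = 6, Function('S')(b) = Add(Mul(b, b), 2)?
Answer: -274183216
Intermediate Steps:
Function('S')(b) = Add(2, Pow(b, 2)) (Function('S')(b) = Add(Pow(b, 2), 2) = Add(2, Pow(b, 2)))
Function('T')(k, F) = -3 (Function('T')(k, F) = Mul(Rational(-1, 2), 6) = -3)
x = 49 (x = Pow(Add(-3, -4), 2) = Pow(-7, 2) = 49)
Mul(Add(Function('r')(x), 1327), Add(-40102, -33445)) = Mul(Add(Pow(49, 2), 1327), Add(-40102, -33445)) = Mul(Add(2401, 1327), -73547) = Mul(3728, -73547) = -274183216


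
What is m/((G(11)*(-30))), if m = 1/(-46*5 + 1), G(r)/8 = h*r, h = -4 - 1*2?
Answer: -1/3627360 ≈ -2.7568e-7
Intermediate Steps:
h = -6 (h = -4 - 2 = -6)
G(r) = -48*r (G(r) = 8*(-6*r) = -48*r)
m = -1/229 (m = 1/(-230 + 1) = 1/(-229) = -1/229 ≈ -0.0043668)
m/((G(11)*(-30))) = -1/(229*(-48*11*(-30))) = -1/(229*((-528*(-30)))) = -1/229/15840 = -1/229*1/15840 = -1/3627360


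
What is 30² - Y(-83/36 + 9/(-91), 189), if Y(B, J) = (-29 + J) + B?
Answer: 2432117/3276 ≈ 742.40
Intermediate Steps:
Y(B, J) = -29 + B + J
30² - Y(-83/36 + 9/(-91), 189) = 30² - (-29 + (-83/36 + 9/(-91)) + 189) = 900 - (-29 + (-83*1/36 + 9*(-1/91)) + 189) = 900 - (-29 + (-83/36 - 9/91) + 189) = 900 - (-29 - 7877/3276 + 189) = 900 - 1*516283/3276 = 900 - 516283/3276 = 2432117/3276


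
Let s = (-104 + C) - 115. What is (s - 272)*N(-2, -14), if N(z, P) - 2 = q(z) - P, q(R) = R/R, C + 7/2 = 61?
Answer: -14739/2 ≈ -7369.5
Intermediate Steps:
C = 115/2 (C = -7/2 + 61 = 115/2 ≈ 57.500)
q(R) = 1
s = -323/2 (s = (-104 + 115/2) - 115 = -93/2 - 115 = -323/2 ≈ -161.50)
N(z, P) = 3 - P (N(z, P) = 2 + (1 - P) = 3 - P)
(s - 272)*N(-2, -14) = (-323/2 - 272)*(3 - 1*(-14)) = -867*(3 + 14)/2 = -867/2*17 = -14739/2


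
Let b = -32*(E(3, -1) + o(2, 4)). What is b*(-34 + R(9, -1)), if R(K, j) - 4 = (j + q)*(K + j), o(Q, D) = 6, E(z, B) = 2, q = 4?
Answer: 1536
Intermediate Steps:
R(K, j) = 4 + (4 + j)*(K + j) (R(K, j) = 4 + (j + 4)*(K + j) = 4 + (4 + j)*(K + j))
b = -256 (b = -32*(2 + 6) = -32*8 = -256)
b*(-34 + R(9, -1)) = -256*(-34 + (4 + (-1)**2 + 4*9 + 4*(-1) + 9*(-1))) = -256*(-34 + (4 + 1 + 36 - 4 - 9)) = -256*(-34 + 28) = -256*(-6) = 1536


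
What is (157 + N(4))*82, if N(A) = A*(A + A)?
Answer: 15498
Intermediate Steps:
N(A) = 2*A**2 (N(A) = A*(2*A) = 2*A**2)
(157 + N(4))*82 = (157 + 2*4**2)*82 = (157 + 2*16)*82 = (157 + 32)*82 = 189*82 = 15498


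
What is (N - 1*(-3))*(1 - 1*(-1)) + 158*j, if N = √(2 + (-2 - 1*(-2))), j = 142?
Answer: 22442 + 2*√2 ≈ 22445.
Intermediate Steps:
N = √2 (N = √(2 + (-2 + 2)) = √(2 + 0) = √2 ≈ 1.4142)
(N - 1*(-3))*(1 - 1*(-1)) + 158*j = (√2 - 1*(-3))*(1 - 1*(-1)) + 158*142 = (√2 + 3)*(1 + 1) + 22436 = (3 + √2)*2 + 22436 = (6 + 2*√2) + 22436 = 22442 + 2*√2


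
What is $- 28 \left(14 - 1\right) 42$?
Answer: $-15288$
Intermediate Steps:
$- 28 \left(14 - 1\right) 42 = \left(-28\right) 13 \cdot 42 = \left(-364\right) 42 = -15288$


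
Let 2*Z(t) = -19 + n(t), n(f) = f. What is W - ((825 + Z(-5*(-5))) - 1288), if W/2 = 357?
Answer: 1174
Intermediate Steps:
W = 714 (W = 2*357 = 714)
Z(t) = -19/2 + t/2 (Z(t) = (-19 + t)/2 = -19/2 + t/2)
W - ((825 + Z(-5*(-5))) - 1288) = 714 - ((825 + (-19/2 + (-5*(-5))/2)) - 1288) = 714 - ((825 + (-19/2 + (½)*25)) - 1288) = 714 - ((825 + (-19/2 + 25/2)) - 1288) = 714 - ((825 + 3) - 1288) = 714 - (828 - 1288) = 714 - 1*(-460) = 714 + 460 = 1174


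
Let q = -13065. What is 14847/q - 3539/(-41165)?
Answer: -37662648/35854715 ≈ -1.0504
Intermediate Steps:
14847/q - 3539/(-41165) = 14847/(-13065) - 3539/(-41165) = 14847*(-1/13065) - 3539*(-1/41165) = -4949/4355 + 3539/41165 = -37662648/35854715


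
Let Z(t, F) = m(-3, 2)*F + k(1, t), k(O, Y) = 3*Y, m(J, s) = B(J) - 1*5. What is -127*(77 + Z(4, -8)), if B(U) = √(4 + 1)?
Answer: -16383 + 1016*√5 ≈ -14111.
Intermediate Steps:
B(U) = √5
m(J, s) = -5 + √5 (m(J, s) = √5 - 1*5 = √5 - 5 = -5 + √5)
Z(t, F) = 3*t + F*(-5 + √5) (Z(t, F) = (-5 + √5)*F + 3*t = F*(-5 + √5) + 3*t = 3*t + F*(-5 + √5))
-127*(77 + Z(4, -8)) = -127*(77 + (3*4 - 1*(-8)*(5 - √5))) = -127*(77 + (12 + (40 - 8*√5))) = -127*(77 + (52 - 8*√5)) = -127*(129 - 8*√5) = -16383 + 1016*√5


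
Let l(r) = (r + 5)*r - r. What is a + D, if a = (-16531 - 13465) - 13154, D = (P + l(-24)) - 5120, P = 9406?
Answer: -38384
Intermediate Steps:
l(r) = -r + r*(5 + r) (l(r) = (5 + r)*r - r = r*(5 + r) - r = -r + r*(5 + r))
D = 4766 (D = (9406 - 24*(4 - 24)) - 5120 = (9406 - 24*(-20)) - 5120 = (9406 + 480) - 5120 = 9886 - 5120 = 4766)
a = -43150 (a = -29996 - 13154 = -43150)
a + D = -43150 + 4766 = -38384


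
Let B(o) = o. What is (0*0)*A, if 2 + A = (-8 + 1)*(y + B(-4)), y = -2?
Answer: 0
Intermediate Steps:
A = 40 (A = -2 + (-8 + 1)*(-2 - 4) = -2 - 7*(-6) = -2 + 42 = 40)
(0*0)*A = (0*0)*40 = 0*40 = 0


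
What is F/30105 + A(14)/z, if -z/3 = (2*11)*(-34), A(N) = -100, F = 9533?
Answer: 1531796/5629635 ≈ 0.27210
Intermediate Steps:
z = 2244 (z = -3*2*11*(-34) = -66*(-34) = -3*(-748) = 2244)
F/30105 + A(14)/z = 9533/30105 - 100/2244 = 9533*(1/30105) - 100*1/2244 = 9533/30105 - 25/561 = 1531796/5629635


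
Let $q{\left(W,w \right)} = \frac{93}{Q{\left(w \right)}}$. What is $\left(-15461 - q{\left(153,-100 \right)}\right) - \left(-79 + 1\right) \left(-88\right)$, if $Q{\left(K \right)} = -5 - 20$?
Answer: $- \frac{558032}{25} \approx -22321.0$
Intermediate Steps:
$Q{\left(K \right)} = -25$ ($Q{\left(K \right)} = -5 - 20 = -25$)
$q{\left(W,w \right)} = - \frac{93}{25}$ ($q{\left(W,w \right)} = \frac{93}{-25} = 93 \left(- \frac{1}{25}\right) = - \frac{93}{25}$)
$\left(-15461 - q{\left(153,-100 \right)}\right) - \left(-79 + 1\right) \left(-88\right) = \left(-15461 - - \frac{93}{25}\right) - \left(-79 + 1\right) \left(-88\right) = \left(-15461 + \frac{93}{25}\right) - \left(-78\right) \left(-88\right) = - \frac{386432}{25} - 6864 = - \frac{558032}{25}$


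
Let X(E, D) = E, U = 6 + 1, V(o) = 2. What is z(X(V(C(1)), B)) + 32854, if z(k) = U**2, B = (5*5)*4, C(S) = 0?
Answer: 32903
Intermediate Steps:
U = 7
B = 100 (B = 25*4 = 100)
z(k) = 49 (z(k) = 7**2 = 49)
z(X(V(C(1)), B)) + 32854 = 49 + 32854 = 32903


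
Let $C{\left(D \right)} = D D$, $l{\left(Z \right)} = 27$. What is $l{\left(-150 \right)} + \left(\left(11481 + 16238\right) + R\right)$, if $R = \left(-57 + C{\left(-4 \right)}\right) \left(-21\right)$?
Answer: $28607$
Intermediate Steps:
$C{\left(D \right)} = D^{2}$
$R = 861$ ($R = \left(-57 + \left(-4\right)^{2}\right) \left(-21\right) = \left(-57 + 16\right) \left(-21\right) = \left(-41\right) \left(-21\right) = 861$)
$l{\left(-150 \right)} + \left(\left(11481 + 16238\right) + R\right) = 27 + \left(\left(11481 + 16238\right) + 861\right) = 27 + \left(27719 + 861\right) = 27 + 28580 = 28607$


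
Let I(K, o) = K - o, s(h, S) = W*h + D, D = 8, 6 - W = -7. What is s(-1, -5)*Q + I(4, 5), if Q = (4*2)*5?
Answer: -201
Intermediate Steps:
W = 13 (W = 6 - 1*(-7) = 6 + 7 = 13)
s(h, S) = 8 + 13*h (s(h, S) = 13*h + 8 = 8 + 13*h)
Q = 40 (Q = 8*5 = 40)
s(-1, -5)*Q + I(4, 5) = (8 + 13*(-1))*40 + (4 - 1*5) = (8 - 13)*40 + (4 - 5) = -5*40 - 1 = -200 - 1 = -201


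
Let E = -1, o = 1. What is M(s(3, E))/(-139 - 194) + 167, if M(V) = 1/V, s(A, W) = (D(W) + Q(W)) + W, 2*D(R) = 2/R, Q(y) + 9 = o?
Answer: 556111/3330 ≈ 167.00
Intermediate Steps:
Q(y) = -8 (Q(y) = -9 + 1 = -8)
D(R) = 1/R (D(R) = (2/R)/2 = 1/R)
s(A, W) = -8 + W + 1/W (s(A, W) = (1/W - 8) + W = (-8 + 1/W) + W = -8 + W + 1/W)
M(s(3, E))/(-139 - 194) + 167 = 1/((-139 - 194)*(-8 - 1 + 1/(-1))) + 167 = 1/((-333)*(-8 - 1 - 1)) + 167 = -1/333/(-10) + 167 = -1/333*(-⅒) + 167 = 1/3330 + 167 = 556111/3330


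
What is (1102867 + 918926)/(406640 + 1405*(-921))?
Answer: -2021793/887365 ≈ -2.2784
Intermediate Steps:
(1102867 + 918926)/(406640 + 1405*(-921)) = 2021793/(406640 - 1294005) = 2021793/(-887365) = 2021793*(-1/887365) = -2021793/887365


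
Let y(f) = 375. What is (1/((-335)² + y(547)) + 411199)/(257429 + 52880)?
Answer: 46301007401/34940793400 ≈ 1.3251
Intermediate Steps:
(1/((-335)² + y(547)) + 411199)/(257429 + 52880) = (1/((-335)² + 375) + 411199)/(257429 + 52880) = (1/(112225 + 375) + 411199)/310309 = (1/112600 + 411199)*(1/310309) = (46301007401/112600)*(1/310309) = 46301007401/34940793400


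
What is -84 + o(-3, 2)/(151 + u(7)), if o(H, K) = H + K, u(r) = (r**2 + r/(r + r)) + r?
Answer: -34862/415 ≈ -84.005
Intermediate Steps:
u(r) = 1/2 + r + r**2 (u(r) = (r**2 + r/((2*r))) + r = (r**2 + (1/(2*r))*r) + r = (r**2 + 1/2) + r = (1/2 + r**2) + r = 1/2 + r + r**2)
-84 + o(-3, 2)/(151 + u(7)) = -84 + (-3 + 2)/(151 + (1/2 + 7 + 7**2)) = -84 - 1/(151 + (1/2 + 7 + 49)) = -84 - 1/(151 + 113/2) = -84 - 1/415/2 = -84 - 1*2/415 = -84 - 2/415 = -34862/415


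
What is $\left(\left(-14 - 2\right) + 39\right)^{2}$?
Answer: $529$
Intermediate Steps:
$\left(\left(-14 - 2\right) + 39\right)^{2} = \left(-16 + 39\right)^{2} = 23^{2} = 529$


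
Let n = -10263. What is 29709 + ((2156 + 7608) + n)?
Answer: 29210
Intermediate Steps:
29709 + ((2156 + 7608) + n) = 29709 + ((2156 + 7608) - 10263) = 29709 + (9764 - 10263) = 29709 - 499 = 29210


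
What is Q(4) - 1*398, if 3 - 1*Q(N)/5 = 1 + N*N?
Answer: -468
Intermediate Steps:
Q(N) = 10 - 5*N² (Q(N) = 15 - 5*(1 + N*N) = 15 - 5*(1 + N²) = 15 + (-5 - 5*N²) = 10 - 5*N²)
Q(4) - 1*398 = (10 - 5*4²) - 1*398 = (10 - 5*16) - 398 = (10 - 80) - 398 = -70 - 398 = -468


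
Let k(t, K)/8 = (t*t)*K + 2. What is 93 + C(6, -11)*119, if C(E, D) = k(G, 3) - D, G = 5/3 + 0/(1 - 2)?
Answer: 33718/3 ≈ 11239.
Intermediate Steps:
G = 5/3 (G = 5*(⅓) + 0/(-1) = 5/3 + 0*(-1) = 5/3 + 0 = 5/3 ≈ 1.6667)
k(t, K) = 16 + 8*K*t² (k(t, K) = 8*((t*t)*K + 2) = 8*(t²*K + 2) = 8*(K*t² + 2) = 8*(2 + K*t²) = 16 + 8*K*t²)
C(E, D) = 248/3 - D (C(E, D) = (16 + 8*3*(5/3)²) - D = (16 + 8*3*(25/9)) - D = (16 + 200/3) - D = 248/3 - D)
93 + C(6, -11)*119 = 93 + (248/3 - 1*(-11))*119 = 93 + (248/3 + 11)*119 = 93 + (281/3)*119 = 93 + 33439/3 = 33718/3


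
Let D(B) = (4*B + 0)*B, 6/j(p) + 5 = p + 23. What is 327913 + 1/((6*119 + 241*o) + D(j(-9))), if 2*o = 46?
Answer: 18471011386/56329 ≈ 3.2791e+5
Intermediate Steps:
o = 23 (o = (1/2)*46 = 23)
j(p) = 6/(18 + p) (j(p) = 6/(-5 + (p + 23)) = 6/(-5 + (23 + p)) = 6/(18 + p))
D(B) = 4*B**2 (D(B) = (4*B)*B = 4*B**2)
327913 + 1/((6*119 + 241*o) + D(j(-9))) = 327913 + 1/((6*119 + 241*23) + 4*(6/(18 - 9))**2) = 327913 + 1/((714 + 5543) + 4*(6/9)**2) = 327913 + 1/(6257 + 4*(6*(1/9))**2) = 327913 + 1/(6257 + 4*(2/3)**2) = 327913 + 1/(6257 + 4*(4/9)) = 327913 + 1/(6257 + 16/9) = 327913 + 1/(56329/9) = 327913 + 9/56329 = 18471011386/56329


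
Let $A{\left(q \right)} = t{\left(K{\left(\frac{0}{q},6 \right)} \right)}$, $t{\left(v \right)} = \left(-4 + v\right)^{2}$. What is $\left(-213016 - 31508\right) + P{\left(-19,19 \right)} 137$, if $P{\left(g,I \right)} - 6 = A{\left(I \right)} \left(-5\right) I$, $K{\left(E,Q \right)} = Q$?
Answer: $-295762$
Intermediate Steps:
$A{\left(q \right)} = 4$ ($A{\left(q \right)} = \left(-4 + 6\right)^{2} = 2^{2} = 4$)
$P{\left(g,I \right)} = 6 - 20 I$ ($P{\left(g,I \right)} = 6 + 4 \left(-5\right) I = 6 - 20 I$)
$\left(-213016 - 31508\right) + P{\left(-19,19 \right)} 137 = \left(-213016 - 31508\right) + \left(6 - 380\right) 137 = -244524 + \left(6 - 380\right) 137 = -244524 - 51238 = -295762$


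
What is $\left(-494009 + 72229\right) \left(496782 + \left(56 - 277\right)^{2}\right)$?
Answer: $-230132868940$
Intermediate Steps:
$\left(-494009 + 72229\right) \left(496782 + \left(56 - 277\right)^{2}\right) = - 421780 \left(496782 + \left(-221\right)^{2}\right) = - 421780 \left(496782 + 48841\right) = \left(-421780\right) 545623 = -230132868940$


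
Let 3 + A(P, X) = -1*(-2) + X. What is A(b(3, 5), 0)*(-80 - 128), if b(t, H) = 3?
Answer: 208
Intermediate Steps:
A(P, X) = -1 + X (A(P, X) = -3 + (-1*(-2) + X) = -3 + (2 + X) = -1 + X)
A(b(3, 5), 0)*(-80 - 128) = (-1 + 0)*(-80 - 128) = -1*(-208) = 208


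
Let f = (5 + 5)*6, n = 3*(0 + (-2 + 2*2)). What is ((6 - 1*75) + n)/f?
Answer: -21/20 ≈ -1.0500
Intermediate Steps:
n = 6 (n = 3*(0 + (-2 + 4)) = 3*(0 + 2) = 3*2 = 6)
f = 60 (f = 10*6 = 60)
((6 - 1*75) + n)/f = ((6 - 1*75) + 6)/60 = ((6 - 75) + 6)/60 = (-69 + 6)/60 = (1/60)*(-63) = -21/20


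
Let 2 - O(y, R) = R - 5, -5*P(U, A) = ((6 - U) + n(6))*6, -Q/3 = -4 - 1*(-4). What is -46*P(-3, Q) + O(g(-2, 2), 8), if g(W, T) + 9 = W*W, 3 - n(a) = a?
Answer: 1651/5 ≈ 330.20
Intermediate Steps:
n(a) = 3 - a
Q = 0 (Q = -3*(-4 - 1*(-4)) = -3*(-4 + 4) = -3*0 = 0)
g(W, T) = -9 + W² (g(W, T) = -9 + W*W = -9 + W²)
P(U, A) = -18/5 + 6*U/5 (P(U, A) = -((6 - U) + (3 - 1*6))*6/5 = -((6 - U) + (3 - 6))*6/5 = -((6 - U) - 3)*6/5 = -(3 - U)*6/5 = -(18 - 6*U)/5 = -18/5 + 6*U/5)
O(y, R) = 7 - R (O(y, R) = 2 - (R - 5) = 2 - (-5 + R) = 2 + (5 - R) = 7 - R)
-46*P(-3, Q) + O(g(-2, 2), 8) = -46*(-18/5 + (6/5)*(-3)) + (7 - 1*8) = -46*(-18/5 - 18/5) + (7 - 8) = -46*(-36/5) - 1 = 1656/5 - 1 = 1651/5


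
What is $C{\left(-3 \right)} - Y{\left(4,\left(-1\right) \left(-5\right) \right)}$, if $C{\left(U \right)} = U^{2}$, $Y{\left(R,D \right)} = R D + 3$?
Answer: $-14$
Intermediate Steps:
$Y{\left(R,D \right)} = 3 + D R$ ($Y{\left(R,D \right)} = D R + 3 = 3 + D R$)
$C{\left(-3 \right)} - Y{\left(4,\left(-1\right) \left(-5\right) \right)} = \left(-3\right)^{2} - \left(3 + \left(-1\right) \left(-5\right) 4\right) = 9 - \left(3 + 5 \cdot 4\right) = 9 - \left(3 + 20\right) = 9 - 23 = -14$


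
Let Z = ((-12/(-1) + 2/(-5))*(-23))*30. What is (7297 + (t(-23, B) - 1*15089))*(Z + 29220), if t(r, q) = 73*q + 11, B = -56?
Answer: -251812704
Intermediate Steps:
t(r, q) = 11 + 73*q
Z = -8004 (Z = ((-12*(-1) + 2*(-⅕))*(-23))*30 = ((12 - ⅖)*(-23))*30 = ((58/5)*(-23))*30 = -1334/5*30 = -8004)
(7297 + (t(-23, B) - 1*15089))*(Z + 29220) = (7297 + ((11 + 73*(-56)) - 1*15089))*(-8004 + 29220) = (7297 + ((11 - 4088) - 15089))*21216 = (7297 + (-4077 - 15089))*21216 = (7297 - 19166)*21216 = -11869*21216 = -251812704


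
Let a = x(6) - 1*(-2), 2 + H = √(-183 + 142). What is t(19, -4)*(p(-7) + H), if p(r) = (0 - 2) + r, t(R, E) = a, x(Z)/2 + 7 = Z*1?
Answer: 0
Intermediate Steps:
x(Z) = -14 + 2*Z (x(Z) = -14 + 2*(Z*1) = -14 + 2*Z)
H = -2 + I*√41 (H = -2 + √(-183 + 142) = -2 + √(-41) = -2 + I*√41 ≈ -2.0 + 6.4031*I)
a = 0 (a = (-14 + 2*6) - 1*(-2) = (-14 + 12) + 2 = -2 + 2 = 0)
t(R, E) = 0
p(r) = -2 + r
t(19, -4)*(p(-7) + H) = 0*((-2 - 7) + (-2 + I*√41)) = 0*(-9 + (-2 + I*√41)) = 0*(-11 + I*√41) = 0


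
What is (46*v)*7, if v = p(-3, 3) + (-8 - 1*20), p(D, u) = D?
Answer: -9982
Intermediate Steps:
v = -31 (v = -3 + (-8 - 1*20) = -3 + (-8 - 20) = -3 - 28 = -31)
(46*v)*7 = (46*(-31))*7 = -1426*7 = -9982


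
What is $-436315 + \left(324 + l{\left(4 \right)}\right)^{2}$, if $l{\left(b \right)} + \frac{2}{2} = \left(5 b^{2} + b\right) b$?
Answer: $-2034$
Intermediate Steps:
$l{\left(b \right)} = -1 + b \left(b + 5 b^{2}\right)$ ($l{\left(b \right)} = -1 + \left(5 b^{2} + b\right) b = -1 + \left(b + 5 b^{2}\right) b = -1 + b \left(b + 5 b^{2}\right)$)
$-436315 + \left(324 + l{\left(4 \right)}\right)^{2} = -436315 + \left(324 + \left(-1 + 4^{2} + 5 \cdot 4^{3}\right)\right)^{2} = -436315 + \left(324 + \left(-1 + 16 + 5 \cdot 64\right)\right)^{2} = -436315 + \left(324 + \left(-1 + 16 + 320\right)\right)^{2} = -436315 + \left(324 + 335\right)^{2} = -436315 + 659^{2} = -436315 + 434281 = -2034$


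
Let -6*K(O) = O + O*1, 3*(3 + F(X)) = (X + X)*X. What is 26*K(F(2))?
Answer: 26/9 ≈ 2.8889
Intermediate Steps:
F(X) = -3 + 2*X²/3 (F(X) = -3 + ((X + X)*X)/3 = -3 + ((2*X)*X)/3 = -3 + (2*X²)/3 = -3 + 2*X²/3)
K(O) = -O/3 (K(O) = -(O + O*1)/6 = -(O + O)/6 = -O/3)
26*K(F(2)) = 26*(-(-3 + (⅔)*2²)/3) = 26*(-(-3 + (⅔)*4)/3) = 26*(-(-3 + 8/3)/3) = 26*(-⅓*(-⅓)) = 26*(⅑) = 26/9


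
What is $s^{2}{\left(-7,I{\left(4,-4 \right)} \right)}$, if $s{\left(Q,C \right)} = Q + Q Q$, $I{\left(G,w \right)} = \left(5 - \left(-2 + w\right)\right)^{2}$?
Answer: $1764$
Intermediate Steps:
$I{\left(G,w \right)} = \left(7 - w\right)^{2}$
$s{\left(Q,C \right)} = Q + Q^{2}$
$s^{2}{\left(-7,I{\left(4,-4 \right)} \right)} = \left(- 7 \left(1 - 7\right)\right)^{2} = \left(\left(-7\right) \left(-6\right)\right)^{2} = 42^{2} = 1764$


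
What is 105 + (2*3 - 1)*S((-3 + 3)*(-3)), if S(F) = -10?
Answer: 55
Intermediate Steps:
105 + (2*3 - 1)*S((-3 + 3)*(-3)) = 105 + (2*3 - 1)*(-10) = 105 + (6 - 1)*(-10) = 105 + 5*(-10) = 105 - 50 = 55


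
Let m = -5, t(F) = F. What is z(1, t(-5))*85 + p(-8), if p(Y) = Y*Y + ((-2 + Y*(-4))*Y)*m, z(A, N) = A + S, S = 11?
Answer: 2284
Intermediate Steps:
z(A, N) = 11 + A (z(A, N) = A + 11 = 11 + A)
p(Y) = Y**2 - 5*Y*(-2 - 4*Y) (p(Y) = Y*Y + ((-2 + Y*(-4))*Y)*(-5) = Y**2 + ((-2 - 4*Y)*Y)*(-5) = Y**2 + (Y*(-2 - 4*Y))*(-5) = Y**2 - 5*Y*(-2 - 4*Y))
z(1, t(-5))*85 + p(-8) = (11 + 1)*85 - 8*(10 + 21*(-8)) = 12*85 - 8*(10 - 168) = 1020 - 8*(-158) = 1020 + 1264 = 2284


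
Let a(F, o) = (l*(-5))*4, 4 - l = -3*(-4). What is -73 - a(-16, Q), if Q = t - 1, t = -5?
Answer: -233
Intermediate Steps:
l = -8 (l = 4 - (-3)*(-4) = 4 - 1*12 = 4 - 12 = -8)
Q = -6 (Q = -5 - 1 = -6)
a(F, o) = 160 (a(F, o) = -8*(-5)*4 = 40*4 = 160)
-73 - a(-16, Q) = -73 - 1*160 = -73 - 160 = -233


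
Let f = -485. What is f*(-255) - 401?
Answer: 123274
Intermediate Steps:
f*(-255) - 401 = -485*(-255) - 401 = 123675 - 401 = 123274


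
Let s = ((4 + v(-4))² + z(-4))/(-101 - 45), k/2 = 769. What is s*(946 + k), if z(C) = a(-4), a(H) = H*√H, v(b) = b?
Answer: 9936*I/73 ≈ 136.11*I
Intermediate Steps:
k = 1538 (k = 2*769 = 1538)
a(H) = H^(3/2)
z(C) = -8*I (z(C) = (-4)^(3/2) = -8*I)
s = 4*I/73 (s = ((4 - 4)² - 8*I)/(-101 - 45) = (0² - 8*I)/(-146) = (0 - 8*I)*(-1/146) = -8*I*(-1/146) = 4*I/73 ≈ 0.054795*I)
s*(946 + k) = (4*I/73)*(946 + 1538) = (4*I/73)*2484 = 9936*I/73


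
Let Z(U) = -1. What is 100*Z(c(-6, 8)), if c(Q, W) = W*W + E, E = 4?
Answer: -100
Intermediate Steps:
c(Q, W) = 4 + W² (c(Q, W) = W*W + 4 = W² + 4 = 4 + W²)
100*Z(c(-6, 8)) = 100*(-1) = -100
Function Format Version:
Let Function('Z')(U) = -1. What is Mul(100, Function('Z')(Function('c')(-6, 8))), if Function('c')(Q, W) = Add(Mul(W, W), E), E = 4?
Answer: -100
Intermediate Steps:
Function('c')(Q, W) = Add(4, Pow(W, 2)) (Function('c')(Q, W) = Add(Mul(W, W), 4) = Add(Pow(W, 2), 4) = Add(4, Pow(W, 2)))
Mul(100, Function('Z')(Function('c')(-6, 8))) = Mul(100, -1) = -100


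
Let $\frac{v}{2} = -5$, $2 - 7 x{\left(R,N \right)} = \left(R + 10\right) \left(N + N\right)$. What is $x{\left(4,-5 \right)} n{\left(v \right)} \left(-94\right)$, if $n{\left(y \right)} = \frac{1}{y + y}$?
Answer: $\frac{3337}{35} \approx 95.343$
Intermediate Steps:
$x{\left(R,N \right)} = \frac{2}{7} - \frac{2 N \left(10 + R\right)}{7}$ ($x{\left(R,N \right)} = \frac{2}{7} - \frac{\left(R + 10\right) \left(N + N\right)}{7} = \frac{2}{7} - \frac{\left(10 + R\right) 2 N}{7} = \frac{2}{7} - \frac{2 N \left(10 + R\right)}{7}$)
$v = -10$ ($v = 2 \left(-5\right) = -10$)
$n{\left(y \right)} = \frac{1}{2 y}$
$x{\left(4,-5 \right)} n{\left(v \right)} \left(-94\right) = \left(\frac{2}{7} - - \frac{100}{7} - \left(- \frac{10}{7}\right) 4\right) \frac{1}{2 \left(-10\right)} \left(-94\right) = \left(\frac{2}{7} + \frac{100}{7} + \frac{40}{7}\right) \frac{1}{2} \left(- \frac{1}{10}\right) \left(-94\right) = \frac{142}{7} \left(- \frac{1}{20}\right) \left(-94\right) = \left(- \frac{71}{70}\right) \left(-94\right) = \frac{3337}{35}$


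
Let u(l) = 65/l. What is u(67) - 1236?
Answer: -82747/67 ≈ -1235.0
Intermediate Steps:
u(67) - 1236 = 65/67 - 1236 = -82747/67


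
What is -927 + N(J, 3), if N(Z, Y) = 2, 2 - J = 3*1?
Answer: -925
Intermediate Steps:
J = -1 (J = 2 - 3 = -1)
-927 + N(J, 3) = -927 + 2 = -925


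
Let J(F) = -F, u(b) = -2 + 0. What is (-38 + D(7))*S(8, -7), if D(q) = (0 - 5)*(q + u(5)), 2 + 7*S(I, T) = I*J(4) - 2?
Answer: 324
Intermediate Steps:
u(b) = -2
S(I, T) = -4/7 - 4*I/7 (S(I, T) = -2/7 + (I*(-1*4) - 2)/7 = -2/7 + (I*(-4) - 2)/7 = -2/7 + (-4*I - 2)/7 = -2/7 + (-2 - 4*I)/7 = -2/7 + (-2/7 - 4*I/7) = -4/7 - 4*I/7)
D(q) = 10 - 5*q (D(q) = (0 - 5)*(q - 2) = -5*(-2 + q) = 10 - 5*q)
(-38 + D(7))*S(8, -7) = (-38 + (10 - 5*7))*(-4/7 - 4/7*8) = (-38 + (10 - 35))*(-4/7 - 32/7) = (-38 - 25)*(-36/7) = -63*(-36/7) = 324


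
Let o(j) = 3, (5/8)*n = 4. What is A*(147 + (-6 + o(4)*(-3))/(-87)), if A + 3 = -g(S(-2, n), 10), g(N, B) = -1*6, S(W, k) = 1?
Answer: 12804/29 ≈ 441.52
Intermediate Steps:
n = 32/5 (n = (8/5)*4 = 32/5 ≈ 6.4000)
g(N, B) = -6
A = 3 (A = -3 - 1*(-6) = -3 + 6 = 3)
A*(147 + (-6 + o(4)*(-3))/(-87)) = 3*(147 + (-6 + 3*(-3))/(-87)) = 3*(147 + (-6 - 9)*(-1/87)) = 3*(147 - 15*(-1/87)) = 3*(147 + 5/29) = 3*(4268/29) = 12804/29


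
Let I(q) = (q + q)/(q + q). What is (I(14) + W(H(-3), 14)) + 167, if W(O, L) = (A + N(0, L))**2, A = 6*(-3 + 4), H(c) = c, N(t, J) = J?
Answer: 568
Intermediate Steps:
A = 6 (A = 6*1 = 6)
W(O, L) = (6 + L)**2
I(q) = 1 (I(q) = (2*q)/((2*q)) = (2*q)*(1/(2*q)) = 1)
(I(14) + W(H(-3), 14)) + 167 = (1 + (6 + 14)**2) + 167 = (1 + 20**2) + 167 = (1 + 400) + 167 = 401 + 167 = 568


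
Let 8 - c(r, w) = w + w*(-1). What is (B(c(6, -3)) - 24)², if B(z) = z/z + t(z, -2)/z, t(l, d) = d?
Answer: 8649/16 ≈ 540.56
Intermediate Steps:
c(r, w) = 8 (c(r, w) = 8 - (w + w*(-1)) = 8 - (w - w) = 8 - 1*0 = 8 + 0 = 8)
B(z) = 1 - 2/z (B(z) = z/z - 2/z = 1 - 2/z)
(B(c(6, -3)) - 24)² = ((-2 + 8)/8 - 24)² = ((⅛)*6 - 24)² = (¾ - 24)² = (-93/4)² = 8649/16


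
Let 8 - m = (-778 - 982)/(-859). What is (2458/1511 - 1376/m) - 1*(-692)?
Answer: 446469502/965529 ≈ 462.41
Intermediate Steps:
m = 5112/859 (m = 8 - (-778 - 982)/(-859) = 8 - (-1760)*(-1)/859 = 8 - 1*1760/859 = 8 - 1760/859 = 5112/859 ≈ 5.9511)
(2458/1511 - 1376/m) - 1*(-692) = (2458/1511 - 1376/5112/859) - 1*(-692) = (2458*(1/1511) - 1376*859/5112) + 692 = (2458/1511 - 147748/639) + 692 = -221676566/965529 + 692 = 446469502/965529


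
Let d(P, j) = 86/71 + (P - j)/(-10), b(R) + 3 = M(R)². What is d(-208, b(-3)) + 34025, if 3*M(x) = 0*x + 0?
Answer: 4834633/142 ≈ 34047.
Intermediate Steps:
M(x) = 0 (M(x) = (0*x + 0)/3 = (0 + 0)/3 = (⅓)*0 = 0)
b(R) = -3 (b(R) = -3 + 0² = -3 + 0 = -3)
d(P, j) = 86/71 - P/10 + j/10 (d(P, j) = 86*(1/71) + (P - j)*(-⅒) = 86/71 + (-P/10 + j/10) = 86/71 - P/10 + j/10)
d(-208, b(-3)) + 34025 = (86/71 - ⅒*(-208) + (⅒)*(-3)) + 34025 = (86/71 + 104/5 - 3/10) + 34025 = 3083/142 + 34025 = 4834633/142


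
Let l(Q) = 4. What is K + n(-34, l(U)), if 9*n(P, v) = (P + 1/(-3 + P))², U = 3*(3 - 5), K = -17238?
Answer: -210804317/12321 ≈ -17109.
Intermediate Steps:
U = -6 (U = 3*(-2) = -6)
n(P, v) = (P + 1/(-3 + P))²/9
K + n(-34, l(U)) = -17238 + (1 + (-34)² - 3*(-34))²/(9*(-3 - 34)²) = -17238 + (⅑)*(1 + 1156 + 102)²/(-37)² = -17238 + (⅑)*(1/1369)*1259² = -17238 + (⅑)*(1/1369)*1585081 = -17238 + 1585081/12321 = -210804317/12321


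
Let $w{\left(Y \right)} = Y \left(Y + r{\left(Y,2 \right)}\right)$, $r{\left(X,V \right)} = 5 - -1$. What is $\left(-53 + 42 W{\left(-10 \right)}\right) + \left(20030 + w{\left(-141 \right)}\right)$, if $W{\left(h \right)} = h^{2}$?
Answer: $43212$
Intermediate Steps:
$r{\left(X,V \right)} = 6$ ($r{\left(X,V \right)} = 5 + 1 = 6$)
$w{\left(Y \right)} = Y \left(6 + Y\right)$ ($w{\left(Y \right)} = Y \left(Y + 6\right) = Y \left(6 + Y\right)$)
$\left(-53 + 42 W{\left(-10 \right)}\right) + \left(20030 + w{\left(-141 \right)}\right) = \left(-53 + 42 \left(-10\right)^{2}\right) + \left(20030 - 141 \left(6 - 141\right)\right) = \left(-53 + 42 \cdot 100\right) + \left(20030 - -19035\right) = \left(-53 + 4200\right) + \left(20030 + 19035\right) = 4147 + 39065 = 43212$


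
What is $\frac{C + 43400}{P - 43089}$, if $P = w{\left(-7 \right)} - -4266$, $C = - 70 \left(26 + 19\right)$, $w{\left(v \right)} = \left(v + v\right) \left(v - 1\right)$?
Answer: $- \frac{40250}{38711} \approx -1.0398$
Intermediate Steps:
$w{\left(v \right)} = 2 v \left(-1 + v\right)$
$C = -3150$ ($C = \left(-70\right) 45 = -3150$)
$P = 4378$ ($P = 2 \left(-7\right) \left(-1 - 7\right) - -4266 = 2 \left(-7\right) \left(-8\right) + 4266 = 112 + 4266 = 4378$)
$\frac{C + 43400}{P - 43089} = \frac{-3150 + 43400}{4378 - 43089} = \frac{40250}{-38711} = 40250 \left(- \frac{1}{38711}\right) = - \frac{40250}{38711}$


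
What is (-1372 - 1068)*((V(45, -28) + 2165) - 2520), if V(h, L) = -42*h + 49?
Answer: 5358240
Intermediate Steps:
V(h, L) = 49 - 42*h
(-1372 - 1068)*((V(45, -28) + 2165) - 2520) = (-1372 - 1068)*(((49 - 42*45) + 2165) - 2520) = -2440*(((49 - 1890) + 2165) - 2520) = -2440*((-1841 + 2165) - 2520) = -2440*(324 - 2520) = -2440*(-2196) = 5358240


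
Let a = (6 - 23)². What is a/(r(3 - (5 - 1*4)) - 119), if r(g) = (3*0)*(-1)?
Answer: -17/7 ≈ -2.4286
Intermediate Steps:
r(g) = 0 (r(g) = 0*(-1) = 0)
a = 289 (a = (-17)² = 289)
a/(r(3 - (5 - 1*4)) - 119) = 289/(0 - 119) = 289/(-119) = 289*(-1/119) = -17/7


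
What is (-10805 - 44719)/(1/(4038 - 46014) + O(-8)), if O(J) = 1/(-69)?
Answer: 53605534752/14015 ≈ 3.8249e+6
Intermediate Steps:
O(J) = -1/69
(-10805 - 44719)/(1/(4038 - 46014) + O(-8)) = (-10805 - 44719)/(1/(4038 - 46014) - 1/69) = -55524/(1/(-41976) - 1/69) = -55524/(-1/41976 - 1/69) = -55524/(-14015/965448) = -55524*(-965448/14015) = 53605534752/14015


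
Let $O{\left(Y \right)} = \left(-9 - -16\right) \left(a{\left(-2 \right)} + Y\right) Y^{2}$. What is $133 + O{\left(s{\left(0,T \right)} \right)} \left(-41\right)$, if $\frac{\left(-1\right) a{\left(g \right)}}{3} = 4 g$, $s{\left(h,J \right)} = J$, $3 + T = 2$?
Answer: $-6468$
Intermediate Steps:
$T = -1$ ($T = -3 + 2 = -1$)
$a{\left(g \right)} = - 12 g$ ($a{\left(g \right)} = - 3 \cdot 4 g = - 12 g$)
$O{\left(Y \right)} = Y^{2} \left(168 + 7 Y\right)$ ($O{\left(Y \right)} = \left(-9 - -16\right) \left(\left(-12\right) \left(-2\right) + Y\right) Y^{2} = \left(-9 + 16\right) \left(24 + Y\right) Y^{2} = 7 \left(24 + Y\right) Y^{2} = \left(168 + 7 Y\right) Y^{2} = Y^{2} \left(168 + 7 Y\right)$)
$133 + O{\left(s{\left(0,T \right)} \right)} \left(-41\right) = 133 + 7 \left(-1\right)^{2} \left(24 - 1\right) \left(-41\right) = 133 + 7 \cdot 1 \cdot 23 \left(-41\right) = 133 + 161 \left(-41\right) = 133 - 6601 = -6468$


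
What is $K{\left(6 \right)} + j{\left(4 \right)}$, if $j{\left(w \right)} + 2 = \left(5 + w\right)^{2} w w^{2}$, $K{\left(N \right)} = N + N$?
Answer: $5194$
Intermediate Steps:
$K{\left(N \right)} = 2 N$
$j{\left(w \right)} = -2 + w^{3} \left(5 + w\right)^{2}$ ($j{\left(w \right)} = -2 + \left(5 + w\right)^{2} w w^{2} = -2 + w \left(5 + w\right)^{2} w^{2} = -2 + w^{3} \left(5 + w\right)^{2}$)
$K{\left(6 \right)} + j{\left(4 \right)} = 2 \cdot 6 - \left(2 - 4^{3} \left(5 + 4\right)^{2}\right) = 12 - \left(2 - 64 \cdot 9^{2}\right) = 12 + \left(-2 + 64 \cdot 81\right) = 12 + \left(-2 + 5184\right) = 12 + 5182 = 5194$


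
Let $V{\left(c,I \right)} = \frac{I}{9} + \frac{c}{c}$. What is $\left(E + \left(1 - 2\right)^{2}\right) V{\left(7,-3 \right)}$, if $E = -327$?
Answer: $- \frac{652}{3} \approx -217.33$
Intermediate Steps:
$V{\left(c,I \right)} = 1 + \frac{I}{9}$ ($V{\left(c,I \right)} = I \frac{1}{9} + 1 = \frac{I}{9} + 1 = 1 + \frac{I}{9}$)
$\left(E + \left(1 - 2\right)^{2}\right) V{\left(7,-3 \right)} = \left(-327 + \left(1 - 2\right)^{2}\right) \left(1 + \frac{1}{9} \left(-3\right)\right) = \left(-327 + \left(-1\right)^{2}\right) \left(1 - \frac{1}{3}\right) = \left(-327 + 1\right) \frac{2}{3} = \left(-326\right) \frac{2}{3} = - \frac{652}{3}$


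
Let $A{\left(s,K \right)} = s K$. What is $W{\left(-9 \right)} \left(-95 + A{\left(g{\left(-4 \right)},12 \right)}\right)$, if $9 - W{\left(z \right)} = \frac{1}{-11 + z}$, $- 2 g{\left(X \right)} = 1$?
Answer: $- \frac{18281}{20} \approx -914.05$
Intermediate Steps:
$g{\left(X \right)} = - \frac{1}{2}$ ($g{\left(X \right)} = \left(- \frac{1}{2}\right) 1 = - \frac{1}{2}$)
$A{\left(s,K \right)} = K s$
$W{\left(z \right)} = 9 - \frac{1}{-11 + z}$
$W{\left(-9 \right)} \left(-95 + A{\left(g{\left(-4 \right)},12 \right)}\right) = \frac{-100 + 9 \left(-9\right)}{-11 - 9} \left(-95 + 12 \left(- \frac{1}{2}\right)\right) = \frac{-100 - 81}{-20} \left(-95 - 6\right) = \left(- \frac{1}{20}\right) \left(-181\right) \left(-101\right) = \frac{181}{20} \left(-101\right) = - \frac{18281}{20}$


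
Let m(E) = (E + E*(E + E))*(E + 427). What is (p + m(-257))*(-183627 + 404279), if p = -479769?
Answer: 4839604667052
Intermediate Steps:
m(E) = (427 + E)*(E + 2*E**2) (m(E) = (E + E*(2*E))*(427 + E) = (E + 2*E**2)*(427 + E) = (427 + E)*(E + 2*E**2))
(p + m(-257))*(-183627 + 404279) = (-479769 - 257*(427 + 2*(-257)**2 + 855*(-257)))*(-183627 + 404279) = (-479769 - 257*(427 + 2*66049 - 219735))*220652 = (-479769 - 257*(427 + 132098 - 219735))*220652 = (-479769 - 257*(-87210))*220652 = (-479769 + 22412970)*220652 = 21933201*220652 = 4839604667052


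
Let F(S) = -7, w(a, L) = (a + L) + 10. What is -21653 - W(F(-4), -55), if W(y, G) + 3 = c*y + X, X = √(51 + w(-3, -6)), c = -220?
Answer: -23190 - 2*√13 ≈ -23197.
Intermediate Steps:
w(a, L) = 10 + L + a (w(a, L) = (L + a) + 10 = 10 + L + a)
X = 2*√13 (X = √(51 + (10 - 6 - 3)) = √(51 + 1) = √52 = 2*√13 ≈ 7.2111)
W(y, G) = -3 - 220*y + 2*√13 (W(y, G) = -3 + (-220*y + 2*√13) = -3 - 220*y + 2*√13)
-21653 - W(F(-4), -55) = -21653 - (-3 - 220*(-7) + 2*√13) = -21653 - (-3 + 1540 + 2*√13) = -21653 - (1537 + 2*√13) = -21653 + (-1537 - 2*√13) = -23190 - 2*√13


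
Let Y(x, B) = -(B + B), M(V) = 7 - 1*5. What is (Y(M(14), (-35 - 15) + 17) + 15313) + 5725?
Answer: 21104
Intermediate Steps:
M(V) = 2 (M(V) = 7 - 5 = 2)
Y(x, B) = -2*B
(Y(M(14), (-35 - 15) + 17) + 15313) + 5725 = (-2*((-35 - 15) + 17) + 15313) + 5725 = (-2*(-50 + 17) + 15313) + 5725 = (-2*(-33) + 15313) + 5725 = (66 + 15313) + 5725 = 15379 + 5725 = 21104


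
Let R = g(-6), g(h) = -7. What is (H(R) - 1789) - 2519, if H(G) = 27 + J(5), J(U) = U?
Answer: -4276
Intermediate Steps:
R = -7
H(G) = 32 (H(G) = 27 + 5 = 32)
(H(R) - 1789) - 2519 = (32 - 1789) - 2519 = -1757 - 2519 = -4276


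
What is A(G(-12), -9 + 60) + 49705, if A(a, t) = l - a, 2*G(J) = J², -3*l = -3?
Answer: 49634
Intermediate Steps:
l = 1 (l = -⅓*(-3) = 1)
G(J) = J²/2
A(a, t) = 1 - a
A(G(-12), -9 + 60) + 49705 = (1 - (-12)²/2) + 49705 = (1 - 144/2) + 49705 = (1 - 1*72) + 49705 = (1 - 72) + 49705 = -71 + 49705 = 49634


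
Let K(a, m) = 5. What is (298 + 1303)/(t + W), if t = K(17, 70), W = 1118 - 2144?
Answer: -1601/1021 ≈ -1.5681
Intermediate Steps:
W = -1026
t = 5
(298 + 1303)/(t + W) = (298 + 1303)/(5 - 1026) = 1601/(-1021) = 1601*(-1/1021) = -1601/1021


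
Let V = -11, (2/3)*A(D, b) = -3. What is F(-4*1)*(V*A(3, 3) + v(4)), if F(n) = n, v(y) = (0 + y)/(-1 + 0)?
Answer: -182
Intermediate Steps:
A(D, b) = -9/2 (A(D, b) = (3/2)*(-3) = -9/2)
v(y) = -y (v(y) = y/(-1) = y*(-1) = -y)
F(-4*1)*(V*A(3, 3) + v(4)) = (-4*1)*(-11*(-9/2) - 1*4) = -4*(99/2 - 4) = -4*91/2 = -182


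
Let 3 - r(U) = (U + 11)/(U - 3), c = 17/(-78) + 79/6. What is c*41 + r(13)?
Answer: 103642/195 ≈ 531.50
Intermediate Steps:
c = 505/39 (c = 17*(-1/78) + 79*(⅙) = -17/78 + 79/6 = 505/39 ≈ 12.949)
r(U) = 3 - (11 + U)/(-3 + U) (r(U) = 3 - (U + 11)/(U - 3) = 3 - (11 + U)/(-3 + U))
c*41 + r(13) = (505/39)*41 + 2*(-10 + 13)/(-3 + 13) = 20705/39 + 2*3/10 = 20705/39 + 2*(⅒)*3 = 20705/39 + ⅗ = 103642/195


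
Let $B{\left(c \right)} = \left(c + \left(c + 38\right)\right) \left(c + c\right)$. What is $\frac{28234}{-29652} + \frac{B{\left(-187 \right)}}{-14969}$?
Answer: $- \frac{2074411837}{221930394} \approx -9.3471$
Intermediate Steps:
$B{\left(c \right)} = 2 c \left(38 + 2 c\right)$ ($B{\left(c \right)} = \left(c + \left(38 + c\right)\right) 2 c = \left(38 + 2 c\right) 2 c = 2 c \left(38 + 2 c\right)$)
$\frac{28234}{-29652} + \frac{B{\left(-187 \right)}}{-14969} = \frac{28234}{-29652} + \frac{4 \left(-187\right) \left(19 - 187\right)}{-14969} = 28234 \left(- \frac{1}{29652}\right) + 4 \left(-187\right) \left(-168\right) \left(- \frac{1}{14969}\right) = - \frac{14117}{14826} + 125664 \left(- \frac{1}{14969}\right) = - \frac{14117}{14826} - \frac{125664}{14969} = - \frac{2074411837}{221930394}$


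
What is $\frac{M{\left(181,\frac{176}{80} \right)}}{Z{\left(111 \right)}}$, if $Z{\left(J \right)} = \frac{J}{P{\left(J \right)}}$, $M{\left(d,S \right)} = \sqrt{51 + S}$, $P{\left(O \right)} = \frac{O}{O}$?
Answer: $\frac{\sqrt{1330}}{555} \approx 0.06571$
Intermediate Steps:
$P{\left(O \right)} = 1$
$Z{\left(J \right)} = J$ ($Z{\left(J \right)} = \frac{J}{1} = J 1 = J$)
$\frac{M{\left(181,\frac{176}{80} \right)}}{Z{\left(111 \right)}} = \frac{\sqrt{51 + \frac{176}{80}}}{111} = \sqrt{51 + 176 \cdot \frac{1}{80}} \cdot \frac{1}{111} = \sqrt{51 + \frac{11}{5}} \cdot \frac{1}{111} = \sqrt{\frac{266}{5}} \cdot \frac{1}{111} = \frac{\sqrt{1330}}{5} \cdot \frac{1}{111} = \frac{\sqrt{1330}}{555}$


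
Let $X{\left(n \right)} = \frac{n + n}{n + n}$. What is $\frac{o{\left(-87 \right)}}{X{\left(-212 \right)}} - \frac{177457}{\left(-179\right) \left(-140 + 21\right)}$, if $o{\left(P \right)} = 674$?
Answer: $\frac{2025631}{3043} \approx 665.67$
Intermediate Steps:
$X{\left(n \right)} = 1$ ($X{\left(n \right)} = \frac{2 n}{2 n} = 2 n \frac{1}{2 n} = 1$)
$\frac{o{\left(-87 \right)}}{X{\left(-212 \right)}} - \frac{177457}{\left(-179\right) \left(-140 + 21\right)} = \frac{674}{1} - \frac{177457}{\left(-179\right) \left(-140 + 21\right)} = 674 \cdot 1 - \frac{177457}{\left(-179\right) \left(-119\right)} = 674 - \frac{177457}{21301} = 674 - \frac{25351}{3043} = \frac{2025631}{3043}$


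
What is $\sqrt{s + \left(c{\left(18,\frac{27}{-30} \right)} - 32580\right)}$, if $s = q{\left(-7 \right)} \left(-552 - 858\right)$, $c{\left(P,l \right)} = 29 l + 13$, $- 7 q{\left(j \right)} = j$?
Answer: $\frac{i \sqrt{3400310}}{10} \approx 184.4 i$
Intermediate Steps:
$q{\left(j \right)} = - \frac{j}{7}$
$c{\left(P,l \right)} = 13 + 29 l$
$s = -1410$ ($s = \left(- \frac{1}{7}\right) \left(-7\right) \left(-552 - 858\right) = 1 \left(-1410\right) = -1410$)
$\sqrt{s + \left(c{\left(18,\frac{27}{-30} \right)} - 32580\right)} = \sqrt{-1410 - \left(32567 - \frac{783}{-30}\right)} = \sqrt{-1410 - \left(32567 - 783 \left(- \frac{1}{30}\right)\right)} = \sqrt{-1410 + \left(\left(13 + 29 \left(- \frac{9}{10}\right)\right) - 32580\right)} = \sqrt{-1410 + \left(\left(13 - \frac{261}{10}\right) - 32580\right)} = \sqrt{-1410 - \frac{325931}{10}} = \sqrt{- \frac{340031}{10}} = \frac{i \sqrt{3400310}}{10}$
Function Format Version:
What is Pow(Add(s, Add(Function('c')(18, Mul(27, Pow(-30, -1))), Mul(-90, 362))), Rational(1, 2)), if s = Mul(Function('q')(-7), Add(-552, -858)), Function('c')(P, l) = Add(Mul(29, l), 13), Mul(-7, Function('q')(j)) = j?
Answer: Mul(Rational(1, 10), I, Pow(3400310, Rational(1, 2))) ≈ Mul(184.40, I)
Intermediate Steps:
Function('q')(j) = Mul(Rational(-1, 7), j)
Function('c')(P, l) = Add(13, Mul(29, l))
s = -1410 (s = Mul(Mul(Rational(-1, 7), -7), Add(-552, -858)) = Mul(1, -1410) = -1410)
Pow(Add(s, Add(Function('c')(18, Mul(27, Pow(-30, -1))), Mul(-90, 362))), Rational(1, 2)) = Pow(Add(-1410, Add(Add(13, Mul(29, Mul(27, Pow(-30, -1)))), Mul(-90, 362))), Rational(1, 2)) = Pow(Add(-1410, Add(Add(13, Mul(29, Mul(27, Rational(-1, 30)))), -32580)), Rational(1, 2)) = Pow(Add(-1410, Add(Add(13, Mul(29, Rational(-9, 10))), -32580)), Rational(1, 2)) = Pow(Add(-1410, Add(Add(13, Rational(-261, 10)), -32580)), Rational(1, 2)) = Pow(Add(-1410, Add(Rational(-131, 10), -32580)), Rational(1, 2)) = Pow(Add(-1410, Rational(-325931, 10)), Rational(1, 2)) = Pow(Rational(-340031, 10), Rational(1, 2)) = Mul(Rational(1, 10), I, Pow(3400310, Rational(1, 2)))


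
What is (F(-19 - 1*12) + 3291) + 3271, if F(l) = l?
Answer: 6531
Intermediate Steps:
(F(-19 - 1*12) + 3291) + 3271 = ((-19 - 1*12) + 3291) + 3271 = ((-19 - 12) + 3291) + 3271 = (-31 + 3291) + 3271 = 3260 + 3271 = 6531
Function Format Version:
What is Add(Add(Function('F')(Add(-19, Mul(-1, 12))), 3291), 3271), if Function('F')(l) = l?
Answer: 6531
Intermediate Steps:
Add(Add(Function('F')(Add(-19, Mul(-1, 12))), 3291), 3271) = Add(Add(Add(-19, Mul(-1, 12)), 3291), 3271) = Add(Add(Add(-19, -12), 3291), 3271) = Add(Add(-31, 3291), 3271) = Add(3260, 3271) = 6531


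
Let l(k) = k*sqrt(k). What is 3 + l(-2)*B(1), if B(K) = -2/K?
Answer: 3 + 4*I*sqrt(2) ≈ 3.0 + 5.6569*I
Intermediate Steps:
l(k) = k**(3/2)
3 + l(-2)*B(1) = 3 + (-2)**(3/2)*(-2/1) = 3 + (-2*I*sqrt(2))*(-2*1) = 3 - 2*I*sqrt(2)*(-2) = 3 + 4*I*sqrt(2)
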